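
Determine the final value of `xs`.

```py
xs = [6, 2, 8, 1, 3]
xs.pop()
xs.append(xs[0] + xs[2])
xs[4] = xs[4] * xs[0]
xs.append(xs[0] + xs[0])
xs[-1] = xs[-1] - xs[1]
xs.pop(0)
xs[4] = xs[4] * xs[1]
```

[2, 8, 1, 84, 80]

pop() removes 3 → [6, 2, 8, 1]
append xs[0]+xs[2] = 6+8 = 14 → [6, 2, 8, 1, 14]
xs[4] = xs[4]*xs[0] = 14*6 = 84 → [6, 2, 8, 1, 84]
append xs[0]+xs[0] = 6+6 = 12 → [6, 2, 8, 1, 84, 12]
xs[-1] = xs[-1]-xs[1] = 12-2 = 10 → [6, 2, 8, 1, 84, 10]
pop(0) removes 6 → [2, 8, 1, 84, 10]
xs[4] = xs[4]*xs[1] = 10*8 = 80 → [2, 8, 1, 84, 80]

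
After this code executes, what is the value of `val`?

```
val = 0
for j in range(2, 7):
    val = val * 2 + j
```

j=2: val = 0*2+2 = 2
j=3: val = 2*2+3 = 7
j=4: val = 7*2+4 = 18
j=5: val = 18*2+5 = 41
j=6: val = 41*2+6 = 88

88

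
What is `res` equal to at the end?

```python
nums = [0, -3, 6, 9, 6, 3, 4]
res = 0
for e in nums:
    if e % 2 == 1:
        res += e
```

e=0: not odd
e=-3: odd, res = 0+(-3) = -3
e=6: not odd
e=9: odd, res = (-3)+9 = 6
e=6: not odd
e=3: odd, res = 6+3 = 9
e=4: not odd

9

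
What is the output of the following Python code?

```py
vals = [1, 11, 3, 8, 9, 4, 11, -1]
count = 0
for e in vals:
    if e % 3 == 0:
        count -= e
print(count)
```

e=1: not %3==0
e=11: not %3==0
e=3: %3==0, count = 0-3 = -3
e=8: not %3==0
e=9: %3==0, count = (-3)-9 = -12
e=4: not %3==0
e=11: not %3==0
e=-1: not %3==0

-12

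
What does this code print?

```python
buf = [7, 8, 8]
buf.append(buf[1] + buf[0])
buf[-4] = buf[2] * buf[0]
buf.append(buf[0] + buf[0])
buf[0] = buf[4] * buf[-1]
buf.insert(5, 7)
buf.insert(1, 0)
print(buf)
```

append buf[1]+buf[0] = 8+7 = 15 → [7, 8, 8, 15]
buf[-4] = buf[2]*buf[0] = 8*7 = 56 → [56, 8, 8, 15]
append buf[0]+buf[0] = 56+56 = 112 → [56, 8, 8, 15, 112]
buf[0] = buf[4]*buf[-1] = 112*112 = 12544 → [12544, 8, 8, 15, 112]
insert 7 at 5 → [12544, 8, 8, 15, 112, 7]
insert 0 at 1 → [12544, 0, 8, 8, 15, 112, 7]

[12544, 0, 8, 8, 15, 112, 7]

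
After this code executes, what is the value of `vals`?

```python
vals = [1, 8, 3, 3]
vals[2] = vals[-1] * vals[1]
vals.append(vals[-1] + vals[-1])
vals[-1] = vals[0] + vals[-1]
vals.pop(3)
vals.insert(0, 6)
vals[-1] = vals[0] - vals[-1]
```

[6, 1, 8, 24, -1]

vals[2] = vals[-1]*vals[1] = 3*8 = 24 → [1, 8, 24, 3]
append vals[-1]+vals[-1] = 3+3 = 6 → [1, 8, 24, 3, 6]
vals[-1] = vals[0]+vals[-1] = 1+6 = 7 → [1, 8, 24, 3, 7]
pop(3) removes 3 → [1, 8, 24, 7]
insert 6 at 0 → [6, 1, 8, 24, 7]
vals[-1] = vals[0]-vals[-1] = 6-7 = -1 → [6, 1, 8, 24, -1]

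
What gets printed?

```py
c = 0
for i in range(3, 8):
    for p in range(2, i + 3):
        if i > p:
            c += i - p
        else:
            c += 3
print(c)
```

i=3,p=2: 3>2, c = 0+1 = 1
i=3,p=3: not 3>3, c = 1+3 = 4
i=3,p=4: not 3>4, c = 4+3 = 7
i=3,p=5: not 3>5, c = 7+3 = 10
i=4,p=2: 4>2, c = 10+2 = 12
i=4,p=3: 4>3, c = 12+1 = 13
i=4,p=4: not 4>4, c = 13+3 = 16
i=4,p=5: not 4>5, c = 16+3 = 19
i=4,p=6: not 4>6, c = 19+3 = 22
i=5,p=2: 5>2, c = 22+3 = 25
i=5,p=3: 5>3, c = 25+2 = 27
i=5,p=4: 5>4, c = 27+1 = 28
i=5,p=5: not 5>5, c = 28+3 = 31
i=5,p=6: not 5>6, c = 31+3 = 34
i=5,p=7: not 5>7, c = 34+3 = 37
i=6,p=2: 6>2, c = 37+4 = 41
i=6,p=3: 6>3, c = 41+3 = 44
i=6,p=4: 6>4, c = 44+2 = 46
i=6,p=5: 6>5, c = 46+1 = 47
i=6,p=6: not 6>6, c = 47+3 = 50
i=6,p=7: not 6>7, c = 50+3 = 53
i=6,p=8: not 6>8, c = 53+3 = 56
i=7,p=2: 7>2, c = 56+5 = 61
i=7,p=3: 7>3, c = 61+4 = 65
i=7,p=4: 7>4, c = 65+3 = 68
i=7,p=5: 7>5, c = 68+2 = 70
i=7,p=6: 7>6, c = 70+1 = 71
i=7,p=7: not 7>7, c = 71+3 = 74
i=7,p=8: not 7>8, c = 74+3 = 77
i=7,p=9: not 7>9, c = 77+3 = 80

80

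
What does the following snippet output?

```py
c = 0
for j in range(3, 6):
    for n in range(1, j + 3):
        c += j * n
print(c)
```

j=3,n=1: c = 0+3 = 3
j=3,n=2: c = 3+6 = 9
j=3,n=3: c = 9+9 = 18
j=3,n=4: c = 18+12 = 30
j=3,n=5: c = 30+15 = 45
j=4,n=1: c = 45+4 = 49
j=4,n=2: c = 49+8 = 57
j=4,n=3: c = 57+12 = 69
j=4,n=4: c = 69+16 = 85
j=4,n=5: c = 85+20 = 105
j=4,n=6: c = 105+24 = 129
j=5,n=1: c = 129+5 = 134
j=5,n=2: c = 134+10 = 144
j=5,n=3: c = 144+15 = 159
j=5,n=4: c = 159+20 = 179
j=5,n=5: c = 179+25 = 204
j=5,n=6: c = 204+30 = 234
j=5,n=7: c = 234+35 = 269

269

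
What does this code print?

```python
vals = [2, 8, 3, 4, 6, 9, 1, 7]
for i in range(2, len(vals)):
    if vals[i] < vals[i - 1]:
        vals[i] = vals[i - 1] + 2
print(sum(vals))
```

100

i=2: 3<8, vals[2] = 8+2 = 10 → [2, 8, 10, 4, 6, 9, 1, 7]
i=3: 4<10, vals[3] = 10+2 = 12 → [2, 8, 10, 12, 6, 9, 1, 7]
i=4: 6<12, vals[4] = 12+2 = 14 → [2, 8, 10, 12, 14, 9, 1, 7]
i=5: 9<14, vals[5] = 14+2 = 16 → [2, 8, 10, 12, 14, 16, 1, 7]
i=6: 1<16, vals[6] = 16+2 = 18 → [2, 8, 10, 12, 14, 16, 18, 7]
i=7: 7<18, vals[7] = 18+2 = 20 → [2, 8, 10, 12, 14, 16, 18, 20]
sum = 100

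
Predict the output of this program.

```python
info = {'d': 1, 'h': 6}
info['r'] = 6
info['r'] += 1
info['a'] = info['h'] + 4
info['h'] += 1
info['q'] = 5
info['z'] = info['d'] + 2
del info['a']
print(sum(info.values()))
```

info['r'] = 6 → {'d': 1, 'h': 6, 'r': 6}
info['r'] = 6+1 = 7 → {'d': 1, 'h': 6, 'r': 7}
info['a'] = info['h']+4 = 10 → {'d': 1, 'h': 6, 'r': 7, 'a': 10}
info['h'] = 6+1 = 7 → {'d': 1, 'h': 7, 'r': 7, 'a': 10}
info['q'] = 5 → {'d': 1, 'h': 7, 'r': 7, 'a': 10, 'q': 5}
info['z'] = info['d']+2 = 3 → {'d': 1, 'h': 7, 'r': 7, 'a': 10, 'q': 5, 'z': 3}
del 'a' → {'d': 1, 'h': 7, 'r': 7, 'q': 5, 'z': 3}
sum of values = 23

23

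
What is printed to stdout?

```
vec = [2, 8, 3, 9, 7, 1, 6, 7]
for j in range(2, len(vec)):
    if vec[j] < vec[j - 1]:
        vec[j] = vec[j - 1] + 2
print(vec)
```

j=2: 3<8, vec[2] = 8+2 = 10 → [2, 8, 10, 9, 7, 1, 6, 7]
j=3: 9<10, vec[3] = 10+2 = 12 → [2, 8, 10, 12, 7, 1, 6, 7]
j=4: 7<12, vec[4] = 12+2 = 14 → [2, 8, 10, 12, 14, 1, 6, 7]
j=5: 1<14, vec[5] = 14+2 = 16 → [2, 8, 10, 12, 14, 16, 6, 7]
j=6: 6<16, vec[6] = 16+2 = 18 → [2, 8, 10, 12, 14, 16, 18, 7]
j=7: 7<18, vec[7] = 18+2 = 20 → [2, 8, 10, 12, 14, 16, 18, 20]

[2, 8, 10, 12, 14, 16, 18, 20]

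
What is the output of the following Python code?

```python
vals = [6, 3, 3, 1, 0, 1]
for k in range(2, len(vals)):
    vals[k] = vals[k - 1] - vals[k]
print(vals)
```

[6, 3, 0, -1, -1, -2]

k=2: vals[2] = 3-3 = 0 → [6, 3, 0, 1, 0, 1]
k=3: vals[3] = 0-1 = -1 → [6, 3, 0, -1, 0, 1]
k=4: vals[4] = (-1)-0 = -1 → [6, 3, 0, -1, -1, 1]
k=5: vals[5] = (-1)-1 = -2 → [6, 3, 0, -1, -1, -2]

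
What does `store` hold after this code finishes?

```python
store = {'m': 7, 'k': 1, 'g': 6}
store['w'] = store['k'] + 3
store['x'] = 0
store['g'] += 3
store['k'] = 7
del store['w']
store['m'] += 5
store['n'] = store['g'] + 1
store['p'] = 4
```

store['w'] = store['k']+3 = 4 → {'m': 7, 'k': 1, 'g': 6, 'w': 4}
store['x'] = 0 → {'m': 7, 'k': 1, 'g': 6, 'w': 4, 'x': 0}
store['g'] = 6+3 = 9 → {'m': 7, 'k': 1, 'g': 9, 'w': 4, 'x': 0}
store['k'] = 7 → {'m': 7, 'k': 7, 'g': 9, 'w': 4, 'x': 0}
del 'w' → {'m': 7, 'k': 7, 'g': 9, 'x': 0}
store['m'] = 7+5 = 12 → {'m': 12, 'k': 7, 'g': 9, 'x': 0}
store['n'] = store['g']+1 = 10 → {'m': 12, 'k': 7, 'g': 9, 'x': 0, 'n': 10}
store['p'] = 4 → {'m': 12, 'k': 7, 'g': 9, 'x': 0, 'n': 10, 'p': 4}

{'m': 12, 'k': 7, 'g': 9, 'x': 0, 'n': 10, 'p': 4}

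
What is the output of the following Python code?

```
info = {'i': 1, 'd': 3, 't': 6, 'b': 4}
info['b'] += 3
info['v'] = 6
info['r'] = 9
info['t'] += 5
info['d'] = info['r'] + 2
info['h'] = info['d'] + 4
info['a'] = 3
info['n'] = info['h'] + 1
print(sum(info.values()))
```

info['b'] = 4+3 = 7 → {'i': 1, 'd': 3, 't': 6, 'b': 7}
info['v'] = 6 → {'i': 1, 'd': 3, 't': 6, 'b': 7, 'v': 6}
info['r'] = 9 → {'i': 1, 'd': 3, 't': 6, 'b': 7, 'v': 6, 'r': 9}
info['t'] = 6+5 = 11 → {'i': 1, 'd': 3, 't': 11, 'b': 7, 'v': 6, 'r': 9}
info['d'] = info['r']+2 = 11 → {'i': 1, 'd': 11, 't': 11, 'b': 7, 'v': 6, 'r': 9}
info['h'] = info['d']+4 = 15 → {'i': 1, 'd': 11, 't': 11, 'b': 7, 'v': 6, 'r': 9, 'h': 15}
info['a'] = 3 → {'i': 1, 'd': 11, 't': 11, 'b': 7, 'v': 6, 'r': 9, 'h': 15, 'a': 3}
info['n'] = info['h']+1 = 16 → {'i': 1, 'd': 11, 't': 11, 'b': 7, 'v': 6, 'r': 9, 'h': 15, 'a': 3, 'n': 16}
sum of values = 79

79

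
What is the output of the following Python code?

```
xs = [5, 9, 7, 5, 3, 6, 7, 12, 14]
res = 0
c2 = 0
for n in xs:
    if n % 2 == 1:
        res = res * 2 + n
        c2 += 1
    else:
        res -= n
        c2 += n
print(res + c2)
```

393

n=5: odd, res = 0*2+5 = 5; c2=1
n=9: odd, res = 5*2+9 = 19; c2=2
n=7: odd, res = 19*2+7 = 45; c2=3
n=5: odd, res = 45*2+5 = 95; c2=4
n=3: odd, res = 95*2+3 = 193; c2=5
n=6: not odd, res = 193-6 = 187; c2=11
n=7: odd, res = 187*2+7 = 381; c2=12
n=12: not odd, res = 381-12 = 369; c2=24
n=14: not odd, res = 369-14 = 355; c2=38
res+c2 = 355+38 = 393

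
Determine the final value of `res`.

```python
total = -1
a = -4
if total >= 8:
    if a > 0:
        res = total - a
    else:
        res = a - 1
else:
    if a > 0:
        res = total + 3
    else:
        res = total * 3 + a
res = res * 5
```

total=-1, a=-4
total >= 8 is False; a > 0 is False
→ res = total * 3 + a = -7
res = (-7)*5 = -35

-35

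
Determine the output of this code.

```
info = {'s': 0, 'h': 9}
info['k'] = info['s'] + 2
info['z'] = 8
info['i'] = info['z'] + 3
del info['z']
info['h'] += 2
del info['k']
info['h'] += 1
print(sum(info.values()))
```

23

info['k'] = info['s']+2 = 2 → {'s': 0, 'h': 9, 'k': 2}
info['z'] = 8 → {'s': 0, 'h': 9, 'k': 2, 'z': 8}
info['i'] = info['z']+3 = 11 → {'s': 0, 'h': 9, 'k': 2, 'z': 8, 'i': 11}
del 'z' → {'s': 0, 'h': 9, 'k': 2, 'i': 11}
info['h'] = 9+2 = 11 → {'s': 0, 'h': 11, 'k': 2, 'i': 11}
del 'k' → {'s': 0, 'h': 11, 'i': 11}
info['h'] = 11+1 = 12 → {'s': 0, 'h': 12, 'i': 11}
sum of values = 23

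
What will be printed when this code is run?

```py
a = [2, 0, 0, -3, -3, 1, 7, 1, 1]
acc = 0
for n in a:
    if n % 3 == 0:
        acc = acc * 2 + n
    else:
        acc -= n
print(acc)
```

-51

n=2: not %3==0, acc = 0-2 = -2
n=0: %3==0, acc = (-2)*2+0 = -4
n=0: %3==0, acc = (-4)*2+0 = -8
n=-3: %3==0, acc = (-8)*2+(-3) = -19
n=-3: %3==0, acc = (-19)*2+(-3) = -41
n=1: not %3==0, acc = (-41)-1 = -42
n=7: not %3==0, acc = (-42)-7 = -49
n=1: not %3==0, acc = (-49)-1 = -50
n=1: not %3==0, acc = (-50)-1 = -51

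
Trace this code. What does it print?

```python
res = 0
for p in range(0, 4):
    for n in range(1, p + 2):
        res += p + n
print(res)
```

40

p=0,n=1: res = 0+1 = 1
p=1,n=1: res = 1+2 = 3
p=1,n=2: res = 3+3 = 6
p=2,n=1: res = 6+3 = 9
p=2,n=2: res = 9+4 = 13
p=2,n=3: res = 13+5 = 18
p=3,n=1: res = 18+4 = 22
p=3,n=2: res = 22+5 = 27
p=3,n=3: res = 27+6 = 33
p=3,n=4: res = 33+7 = 40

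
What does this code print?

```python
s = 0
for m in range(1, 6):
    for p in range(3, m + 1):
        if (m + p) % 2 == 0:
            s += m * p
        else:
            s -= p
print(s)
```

m=3,p=3: even sum, s = 0+9 = 9
m=4,p=3: odd sum, s = 9-3 = 6
m=4,p=4: even sum, s = 6+16 = 22
m=5,p=3: even sum, s = 22+15 = 37
m=5,p=4: odd sum, s = 37-4 = 33
m=5,p=5: even sum, s = 33+25 = 58

58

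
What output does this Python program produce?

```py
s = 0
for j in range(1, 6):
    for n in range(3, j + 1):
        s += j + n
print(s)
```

48

j=3,n=3: s = 0+6 = 6
j=4,n=3: s = 6+7 = 13
j=4,n=4: s = 13+8 = 21
j=5,n=3: s = 21+8 = 29
j=5,n=4: s = 29+9 = 38
j=5,n=5: s = 38+10 = 48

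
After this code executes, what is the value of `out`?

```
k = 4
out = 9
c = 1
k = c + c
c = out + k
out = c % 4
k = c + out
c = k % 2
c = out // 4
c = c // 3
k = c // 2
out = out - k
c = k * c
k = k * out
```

k = 1+1 = 2
c = 9+2 = 11
out = 11%4 = 3
k = 11+3 = 14
c = 14%2 = 0
c = 3//4 = 0
c = 0//3 = 0
k = 0//2 = 0
out = 3-0 = 3
c = 0*0 = 0
k = 0*3 = 0

3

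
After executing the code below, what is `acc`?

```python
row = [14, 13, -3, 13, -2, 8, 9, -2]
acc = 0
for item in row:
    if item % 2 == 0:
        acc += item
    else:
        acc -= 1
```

item=14: even, acc = 0+14 = 14
item=13: not even, acc = 14-1 = 13
item=-3: not even, acc = 13-1 = 12
item=13: not even, acc = 12-1 = 11
item=-2: even, acc = 11+(-2) = 9
item=8: even, acc = 9+8 = 17
item=9: not even, acc = 17-1 = 16
item=-2: even, acc = 16+(-2) = 14

14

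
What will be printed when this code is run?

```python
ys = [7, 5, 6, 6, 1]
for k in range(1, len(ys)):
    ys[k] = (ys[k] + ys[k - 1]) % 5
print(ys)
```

k=1: ys[1] = (5+7)%5 = 2 → [7, 2, 6, 6, 1]
k=2: ys[2] = (6+2)%5 = 3 → [7, 2, 3, 6, 1]
k=3: ys[3] = (6+3)%5 = 4 → [7, 2, 3, 4, 1]
k=4: ys[4] = (1+4)%5 = 0 → [7, 2, 3, 4, 0]

[7, 2, 3, 4, 0]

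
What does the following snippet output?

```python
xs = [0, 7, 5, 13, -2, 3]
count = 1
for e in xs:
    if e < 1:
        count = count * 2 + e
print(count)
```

2

e=0: <1, count = 1*2+0 = 2
e=7: not <1
e=5: not <1
e=13: not <1
e=-2: <1, count = 2*2+(-2) = 2
e=3: not <1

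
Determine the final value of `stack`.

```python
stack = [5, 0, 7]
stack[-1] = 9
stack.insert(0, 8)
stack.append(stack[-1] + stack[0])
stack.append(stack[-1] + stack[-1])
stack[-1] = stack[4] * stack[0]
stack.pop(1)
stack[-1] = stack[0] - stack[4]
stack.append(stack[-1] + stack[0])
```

[8, 0, 9, 17, -128, -120]

stack[-1] = 9 → [5, 0, 9]
insert 8 at 0 → [8, 5, 0, 9]
append stack[-1]+stack[0] = 9+8 = 17 → [8, 5, 0, 9, 17]
append stack[-1]+stack[-1] = 17+17 = 34 → [8, 5, 0, 9, 17, 34]
stack[-1] = stack[4]*stack[0] = 17*8 = 136 → [8, 5, 0, 9, 17, 136]
pop(1) removes 5 → [8, 0, 9, 17, 136]
stack[-1] = stack[0]-stack[4] = 8-136 = -128 → [8, 0, 9, 17, -128]
append stack[-1]+stack[0] = (-128)+8 = -120 → [8, 0, 9, 17, -128, -120]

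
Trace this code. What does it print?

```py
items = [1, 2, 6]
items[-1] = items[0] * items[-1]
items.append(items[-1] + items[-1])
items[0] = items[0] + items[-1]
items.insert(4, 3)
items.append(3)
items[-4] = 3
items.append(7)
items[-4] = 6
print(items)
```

items[-1] = items[0]*items[-1] = 1*6 = 6 → [1, 2, 6]
append items[-1]+items[-1] = 6+6 = 12 → [1, 2, 6, 12]
items[0] = items[0]+items[-1] = 1+12 = 13 → [13, 2, 6, 12]
insert 3 at 4 → [13, 2, 6, 12, 3]
append 3 → [13, 2, 6, 12, 3, 3]
items[-4] = 3 → [13, 2, 3, 12, 3, 3]
append 7 → [13, 2, 3, 12, 3, 3, 7]
items[-4] = 6 → [13, 2, 3, 6, 3, 3, 7]

[13, 2, 3, 6, 3, 3, 7]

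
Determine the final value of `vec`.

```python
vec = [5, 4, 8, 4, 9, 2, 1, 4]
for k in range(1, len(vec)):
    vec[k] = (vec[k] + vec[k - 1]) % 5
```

[5, 4, 2, 1, 0, 2, 3, 2]

k=1: vec[1] = (4+5)%5 = 4 → [5, 4, 8, 4, 9, 2, 1, 4]
k=2: vec[2] = (8+4)%5 = 2 → [5, 4, 2, 4, 9, 2, 1, 4]
k=3: vec[3] = (4+2)%5 = 1 → [5, 4, 2, 1, 9, 2, 1, 4]
k=4: vec[4] = (9+1)%5 = 0 → [5, 4, 2, 1, 0, 2, 1, 4]
k=5: vec[5] = (2+0)%5 = 2 → [5, 4, 2, 1, 0, 2, 1, 4]
k=6: vec[6] = (1+2)%5 = 3 → [5, 4, 2, 1, 0, 2, 3, 4]
k=7: vec[7] = (4+3)%5 = 2 → [5, 4, 2, 1, 0, 2, 3, 2]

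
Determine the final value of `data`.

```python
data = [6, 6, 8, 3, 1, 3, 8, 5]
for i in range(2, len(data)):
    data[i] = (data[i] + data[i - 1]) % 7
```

[6, 6, 0, 3, 4, 0, 1, 6]

i=2: data[2] = (8+6)%7 = 0 → [6, 6, 0, 3, 1, 3, 8, 5]
i=3: data[3] = (3+0)%7 = 3 → [6, 6, 0, 3, 1, 3, 8, 5]
i=4: data[4] = (1+3)%7 = 4 → [6, 6, 0, 3, 4, 3, 8, 5]
i=5: data[5] = (3+4)%7 = 0 → [6, 6, 0, 3, 4, 0, 8, 5]
i=6: data[6] = (8+0)%7 = 1 → [6, 6, 0, 3, 4, 0, 1, 5]
i=7: data[7] = (5+1)%7 = 6 → [6, 6, 0, 3, 4, 0, 1, 6]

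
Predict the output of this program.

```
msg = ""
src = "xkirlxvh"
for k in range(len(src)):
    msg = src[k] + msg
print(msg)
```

hvxlrikx

k=0: prepend 'x' → 'x'
k=1: prepend 'k' → 'kx'
k=2: prepend 'i' → 'ikx'
k=3: prepend 'r' → 'rikx'
k=4: prepend 'l' → 'lrikx'
k=5: prepend 'x' → 'xlrikx'
k=6: prepend 'v' → 'vxlrikx'
k=7: prepend 'h' → 'hvxlrikx'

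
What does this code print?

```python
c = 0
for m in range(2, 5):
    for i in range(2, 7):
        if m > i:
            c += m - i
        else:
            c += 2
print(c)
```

m=2,i=2: not 2>2, c = 0+2 = 2
m=2,i=3: not 2>3, c = 2+2 = 4
m=2,i=4: not 2>4, c = 4+2 = 6
m=2,i=5: not 2>5, c = 6+2 = 8
m=2,i=6: not 2>6, c = 8+2 = 10
m=3,i=2: 3>2, c = 10+1 = 11
m=3,i=3: not 3>3, c = 11+2 = 13
m=3,i=4: not 3>4, c = 13+2 = 15
m=3,i=5: not 3>5, c = 15+2 = 17
m=3,i=6: not 3>6, c = 17+2 = 19
m=4,i=2: 4>2, c = 19+2 = 21
m=4,i=3: 4>3, c = 21+1 = 22
m=4,i=4: not 4>4, c = 22+2 = 24
m=4,i=5: not 4>5, c = 24+2 = 26
m=4,i=6: not 4>6, c = 26+2 = 28

28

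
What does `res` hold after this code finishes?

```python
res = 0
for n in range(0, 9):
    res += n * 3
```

108

n=0: res = 0+0*3 = 0
n=1: res = 0+1*3 = 3
n=2: res = 3+2*3 = 9
n=3: res = 9+3*3 = 18
n=4: res = 18+4*3 = 30
n=5: res = 30+5*3 = 45
n=6: res = 45+6*3 = 63
n=7: res = 63+7*3 = 84
n=8: res = 84+8*3 = 108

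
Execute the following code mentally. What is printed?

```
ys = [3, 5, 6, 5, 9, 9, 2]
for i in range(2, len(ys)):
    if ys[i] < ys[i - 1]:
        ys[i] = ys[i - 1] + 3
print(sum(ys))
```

53

i=2: 6>=5, unchanged → [3, 5, 6, 5, 9, 9, 2]
i=3: 5<6, ys[3] = 6+3 = 9 → [3, 5, 6, 9, 9, 9, 2]
i=4: 9>=9, unchanged → [3, 5, 6, 9, 9, 9, 2]
i=5: 9>=9, unchanged → [3, 5, 6, 9, 9, 9, 2]
i=6: 2<9, ys[6] = 9+3 = 12 → [3, 5, 6, 9, 9, 9, 12]
sum = 53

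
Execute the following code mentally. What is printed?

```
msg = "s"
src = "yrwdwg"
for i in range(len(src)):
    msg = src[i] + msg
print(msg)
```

i=0: prepend 'y' → 'ys'
i=1: prepend 'r' → 'rys'
i=2: prepend 'w' → 'wrys'
i=3: prepend 'd' → 'dwrys'
i=4: prepend 'w' → 'wdwrys'
i=5: prepend 'g' → 'gwdwrys'

gwdwrys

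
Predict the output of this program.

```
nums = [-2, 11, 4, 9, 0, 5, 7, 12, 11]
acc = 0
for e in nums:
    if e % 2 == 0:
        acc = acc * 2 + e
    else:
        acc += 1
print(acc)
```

29

e=-2: even, acc = 0*2+(-2) = -2
e=11: not even, acc = (-2)+1 = -1
e=4: even, acc = (-1)*2+4 = 2
e=9: not even, acc = 2+1 = 3
e=0: even, acc = 3*2+0 = 6
e=5: not even, acc = 6+1 = 7
e=7: not even, acc = 7+1 = 8
e=12: even, acc = 8*2+12 = 28
e=11: not even, acc = 28+1 = 29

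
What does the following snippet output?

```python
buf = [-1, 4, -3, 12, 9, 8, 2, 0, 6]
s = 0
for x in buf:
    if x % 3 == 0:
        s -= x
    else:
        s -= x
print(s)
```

-37

x=-1: not %3==0, s = 0-(-1) = 1
x=4: not %3==0, s = 1-4 = -3
x=-3: %3==0, s = (-3)-(-3) = 0
x=12: %3==0, s = 0-12 = -12
x=9: %3==0, s = (-12)-9 = -21
x=8: not %3==0, s = (-21)-8 = -29
x=2: not %3==0, s = (-29)-2 = -31
x=0: %3==0, s = (-31)-0 = -31
x=6: %3==0, s = (-31)-6 = -37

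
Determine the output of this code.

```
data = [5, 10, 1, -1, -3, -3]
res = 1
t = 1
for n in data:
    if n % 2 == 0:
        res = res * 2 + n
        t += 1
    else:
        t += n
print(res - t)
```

11

n=5: not even; t=6
n=10: even, res = 1*2+10 = 12; t=7
n=1: not even; t=8
n=-1: not even; t=7
n=-3: not even; t=4
n=-3: not even; t=1
res-t = 12-1 = 11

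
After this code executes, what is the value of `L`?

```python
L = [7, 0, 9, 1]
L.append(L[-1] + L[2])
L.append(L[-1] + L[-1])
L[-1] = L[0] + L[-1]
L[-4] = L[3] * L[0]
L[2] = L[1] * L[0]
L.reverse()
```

append L[-1]+L[2] = 1+9 = 10 → [7, 0, 9, 1, 10]
append L[-1]+L[-1] = 10+10 = 20 → [7, 0, 9, 1, 10, 20]
L[-1] = L[0]+L[-1] = 7+20 = 27 → [7, 0, 9, 1, 10, 27]
L[-4] = L[3]*L[0] = 1*7 = 7 → [7, 0, 7, 1, 10, 27]
L[2] = L[1]*L[0] = 0*7 = 0 → [7, 0, 0, 1, 10, 27]
reverse → [27, 10, 1, 0, 0, 7]

[27, 10, 1, 0, 0, 7]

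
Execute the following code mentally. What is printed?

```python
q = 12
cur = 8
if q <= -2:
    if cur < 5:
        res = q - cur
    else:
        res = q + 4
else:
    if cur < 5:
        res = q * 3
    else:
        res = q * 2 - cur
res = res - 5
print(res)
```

11

q=12, cur=8
q <= -2 is False; cur < 5 is False
→ res = q * 2 - cur = 16
res = 16-5 = 11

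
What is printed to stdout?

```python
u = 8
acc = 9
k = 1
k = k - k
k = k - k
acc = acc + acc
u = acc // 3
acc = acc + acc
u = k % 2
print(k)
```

k = 1-1 = 0
k = 0-0 = 0
acc = 9+9 = 18
u = 18//3 = 6
acc = 18+18 = 36
u = 0%2 = 0

0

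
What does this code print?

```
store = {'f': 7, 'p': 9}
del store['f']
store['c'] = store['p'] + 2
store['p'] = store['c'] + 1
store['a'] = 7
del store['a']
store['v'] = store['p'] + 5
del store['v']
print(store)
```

{'p': 12, 'c': 11}

del 'f' → {'p': 9}
store['c'] = store['p']+2 = 11 → {'p': 9, 'c': 11}
store['p'] = store['c']+1 = 12 → {'p': 12, 'c': 11}
store['a'] = 7 → {'p': 12, 'c': 11, 'a': 7}
del 'a' → {'p': 12, 'c': 11}
store['v'] = store['p']+5 = 17 → {'p': 12, 'c': 11, 'v': 17}
del 'v' → {'p': 12, 'c': 11}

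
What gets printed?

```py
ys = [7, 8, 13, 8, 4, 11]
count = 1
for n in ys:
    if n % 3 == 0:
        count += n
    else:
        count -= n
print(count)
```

n=7: not %3==0, count = 1-7 = -6
n=8: not %3==0, count = (-6)-8 = -14
n=13: not %3==0, count = (-14)-13 = -27
n=8: not %3==0, count = (-27)-8 = -35
n=4: not %3==0, count = (-35)-4 = -39
n=11: not %3==0, count = (-39)-11 = -50

-50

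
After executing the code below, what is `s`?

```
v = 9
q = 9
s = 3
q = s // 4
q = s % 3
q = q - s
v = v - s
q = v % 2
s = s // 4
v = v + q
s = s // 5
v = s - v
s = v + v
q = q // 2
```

q = 3//4 = 0
q = 3%3 = 0
q = 0-3 = -3
v = 9-3 = 6
q = 6%2 = 0
s = 3//4 = 0
v = 6+0 = 6
s = 0//5 = 0
v = 0-6 = -6
s = (-6)+(-6) = -12
q = 0//2 = 0

-12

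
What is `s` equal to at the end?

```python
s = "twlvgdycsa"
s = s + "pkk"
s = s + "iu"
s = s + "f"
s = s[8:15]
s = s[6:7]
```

'u'

+ 'pkk' → 'twlvgdycsapkk'
+ 'iu' → 'twlvgdycsapkkiu'
+ 'f' → 'twlvgdycsapkkiuf'
slice [8:15] → 'sapkkiu'
slice [6:7] → 'u'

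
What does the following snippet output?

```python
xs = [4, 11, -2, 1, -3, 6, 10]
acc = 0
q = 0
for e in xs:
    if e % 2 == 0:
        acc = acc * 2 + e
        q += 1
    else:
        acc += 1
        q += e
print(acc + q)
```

e=4: even, acc = 0*2+4 = 4; q=1
e=11: not even, acc = 4+1 = 5; q=12
e=-2: even, acc = 5*2+(-2) = 8; q=13
e=1: not even, acc = 8+1 = 9; q=14
e=-3: not even, acc = 9+1 = 10; q=11
e=6: even, acc = 10*2+6 = 26; q=12
e=10: even, acc = 26*2+10 = 62; q=13
acc+q = 62+13 = 75

75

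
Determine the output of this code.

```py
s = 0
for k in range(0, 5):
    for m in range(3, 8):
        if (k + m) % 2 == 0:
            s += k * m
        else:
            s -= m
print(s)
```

55

k=0,m=3: odd sum, s = 0-3 = -3
k=0,m=4: even sum, s = (-3)+0 = -3
k=0,m=5: odd sum, s = (-3)-5 = -8
k=0,m=6: even sum, s = (-8)+0 = -8
k=0,m=7: odd sum, s = (-8)-7 = -15
k=1,m=3: even sum, s = (-15)+3 = -12
k=1,m=4: odd sum, s = (-12)-4 = -16
k=1,m=5: even sum, s = (-16)+5 = -11
k=1,m=6: odd sum, s = (-11)-6 = -17
k=1,m=7: even sum, s = (-17)+7 = -10
k=2,m=3: odd sum, s = (-10)-3 = -13
k=2,m=4: even sum, s = (-13)+8 = -5
k=2,m=5: odd sum, s = (-5)-5 = -10
k=2,m=6: even sum, s = (-10)+12 = 2
k=2,m=7: odd sum, s = 2-7 = -5
k=3,m=3: even sum, s = (-5)+9 = 4
k=3,m=4: odd sum, s = 4-4 = 0
k=3,m=5: even sum, s = 0+15 = 15
k=3,m=6: odd sum, s = 15-6 = 9
k=3,m=7: even sum, s = 9+21 = 30
k=4,m=3: odd sum, s = 30-3 = 27
k=4,m=4: even sum, s = 27+16 = 43
k=4,m=5: odd sum, s = 43-5 = 38
k=4,m=6: even sum, s = 38+24 = 62
k=4,m=7: odd sum, s = 62-7 = 55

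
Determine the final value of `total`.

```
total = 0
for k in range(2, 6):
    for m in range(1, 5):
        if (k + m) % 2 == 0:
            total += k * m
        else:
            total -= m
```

48

k=2,m=1: odd sum, total = 0-1 = -1
k=2,m=2: even sum, total = (-1)+4 = 3
k=2,m=3: odd sum, total = 3-3 = 0
k=2,m=4: even sum, total = 0+8 = 8
k=3,m=1: even sum, total = 8+3 = 11
k=3,m=2: odd sum, total = 11-2 = 9
k=3,m=3: even sum, total = 9+9 = 18
k=3,m=4: odd sum, total = 18-4 = 14
k=4,m=1: odd sum, total = 14-1 = 13
k=4,m=2: even sum, total = 13+8 = 21
k=4,m=3: odd sum, total = 21-3 = 18
k=4,m=4: even sum, total = 18+16 = 34
k=5,m=1: even sum, total = 34+5 = 39
k=5,m=2: odd sum, total = 39-2 = 37
k=5,m=3: even sum, total = 37+15 = 52
k=5,m=4: odd sum, total = 52-4 = 48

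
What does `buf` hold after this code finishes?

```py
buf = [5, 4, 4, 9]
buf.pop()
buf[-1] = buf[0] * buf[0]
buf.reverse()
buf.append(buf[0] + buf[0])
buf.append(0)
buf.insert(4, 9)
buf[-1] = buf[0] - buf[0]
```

pop() removes 9 → [5, 4, 4]
buf[-1] = buf[0]*buf[0] = 5*5 = 25 → [5, 4, 25]
reverse → [25, 4, 5]
append buf[0]+buf[0] = 25+25 = 50 → [25, 4, 5, 50]
append 0 → [25, 4, 5, 50, 0]
insert 9 at 4 → [25, 4, 5, 50, 9, 0]
buf[-1] = buf[0]-buf[0] = 25-25 = 0 → [25, 4, 5, 50, 9, 0]

[25, 4, 5, 50, 9, 0]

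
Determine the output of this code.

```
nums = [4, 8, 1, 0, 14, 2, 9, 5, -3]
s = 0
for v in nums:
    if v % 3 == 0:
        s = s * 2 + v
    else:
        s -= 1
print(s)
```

-19

v=4: not %3==0, s = 0-1 = -1
v=8: not %3==0, s = (-1)-1 = -2
v=1: not %3==0, s = (-2)-1 = -3
v=0: %3==0, s = (-3)*2+0 = -6
v=14: not %3==0, s = (-6)-1 = -7
v=2: not %3==0, s = (-7)-1 = -8
v=9: %3==0, s = (-8)*2+9 = -7
v=5: not %3==0, s = (-7)-1 = -8
v=-3: %3==0, s = (-8)*2+(-3) = -19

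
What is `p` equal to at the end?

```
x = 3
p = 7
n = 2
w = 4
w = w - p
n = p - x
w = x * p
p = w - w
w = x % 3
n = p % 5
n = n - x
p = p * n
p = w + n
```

-3

w = 4-7 = -3
n = 7-3 = 4
w = 3*7 = 21
p = 21-21 = 0
w = 3%3 = 0
n = 0%5 = 0
n = 0-3 = -3
p = 0*(-3) = 0
p = 0+(-3) = -3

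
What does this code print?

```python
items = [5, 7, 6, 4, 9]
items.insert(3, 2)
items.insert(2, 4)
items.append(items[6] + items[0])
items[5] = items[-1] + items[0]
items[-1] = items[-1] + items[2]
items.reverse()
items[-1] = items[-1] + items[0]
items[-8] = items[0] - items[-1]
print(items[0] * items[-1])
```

-115

insert 2 at 3 → [5, 7, 6, 2, 4, 9]
insert 4 at 2 → [5, 7, 4, 6, 2, 4, 9]
append items[6]+items[0] = 9+5 = 14 → [5, 7, 4, 6, 2, 4, 9, 14]
items[5] = items[-1]+items[0] = 14+5 = 19 → [5, 7, 4, 6, 2, 19, 9, 14]
items[-1] = items[-1]+items[2] = 14+4 = 18 → [5, 7, 4, 6, 2, 19, 9, 18]
reverse → [18, 9, 19, 2, 6, 4, 7, 5]
items[-1] = items[-1]+items[0] = 5+18 = 23 → [18, 9, 19, 2, 6, 4, 7, 23]
items[-8] = items[0]-items[-1] = 18-23 = -5 → [-5, 9, 19, 2, 6, 4, 7, 23]
items[0]*items[-1] = (-5)*23 = -115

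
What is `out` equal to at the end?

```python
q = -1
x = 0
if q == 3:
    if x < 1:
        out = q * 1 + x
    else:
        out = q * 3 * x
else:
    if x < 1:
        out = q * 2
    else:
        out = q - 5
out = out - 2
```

q=-1, x=0
q == 3 is False; x < 1 is True
→ out = q * 2 = -2
out = (-2)-2 = -4

-4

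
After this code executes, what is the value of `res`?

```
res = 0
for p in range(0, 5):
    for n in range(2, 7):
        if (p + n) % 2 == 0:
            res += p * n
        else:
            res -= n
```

p=0,n=2: even sum, res = 0+0 = 0
p=0,n=3: odd sum, res = 0-3 = -3
p=0,n=4: even sum, res = (-3)+0 = -3
p=0,n=5: odd sum, res = (-3)-5 = -8
p=0,n=6: even sum, res = (-8)+0 = -8
p=1,n=2: odd sum, res = (-8)-2 = -10
p=1,n=3: even sum, res = (-10)+3 = -7
p=1,n=4: odd sum, res = (-7)-4 = -11
p=1,n=5: even sum, res = (-11)+5 = -6
p=1,n=6: odd sum, res = (-6)-6 = -12
p=2,n=2: even sum, res = (-12)+4 = -8
p=2,n=3: odd sum, res = (-8)-3 = -11
p=2,n=4: even sum, res = (-11)+8 = -3
p=2,n=5: odd sum, res = (-3)-5 = -8
p=2,n=6: even sum, res = (-8)+12 = 4
p=3,n=2: odd sum, res = 4-2 = 2
p=3,n=3: even sum, res = 2+9 = 11
p=3,n=4: odd sum, res = 11-4 = 7
p=3,n=5: even sum, res = 7+15 = 22
p=3,n=6: odd sum, res = 22-6 = 16
p=4,n=2: even sum, res = 16+8 = 24
p=4,n=3: odd sum, res = 24-3 = 21
p=4,n=4: even sum, res = 21+16 = 37
p=4,n=5: odd sum, res = 37-5 = 32
p=4,n=6: even sum, res = 32+24 = 56

56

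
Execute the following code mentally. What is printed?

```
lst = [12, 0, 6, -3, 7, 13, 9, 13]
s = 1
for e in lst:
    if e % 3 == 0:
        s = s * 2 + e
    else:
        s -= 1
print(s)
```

e=12: %3==0, s = 1*2+12 = 14
e=0: %3==0, s = 14*2+0 = 28
e=6: %3==0, s = 28*2+6 = 62
e=-3: %3==0, s = 62*2+(-3) = 121
e=7: not %3==0, s = 121-1 = 120
e=13: not %3==0, s = 120-1 = 119
e=9: %3==0, s = 119*2+9 = 247
e=13: not %3==0, s = 247-1 = 246

246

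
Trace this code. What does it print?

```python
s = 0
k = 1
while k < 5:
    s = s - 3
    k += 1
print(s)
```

-12

k=1: s = 0-3 = -3
k=2: s = (-3)-3 = -6
k=3: s = (-6)-3 = -9
k=4: s = (-9)-3 = -12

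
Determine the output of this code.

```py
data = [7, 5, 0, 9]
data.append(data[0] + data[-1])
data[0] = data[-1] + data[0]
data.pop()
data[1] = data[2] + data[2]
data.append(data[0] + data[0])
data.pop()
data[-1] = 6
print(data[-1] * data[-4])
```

append data[0]+data[-1] = 7+9 = 16 → [7, 5, 0, 9, 16]
data[0] = data[-1]+data[0] = 16+7 = 23 → [23, 5, 0, 9, 16]
pop() removes 16 → [23, 5, 0, 9]
data[1] = data[2]+data[2] = 0+0 = 0 → [23, 0, 0, 9]
append data[0]+data[0] = 23+23 = 46 → [23, 0, 0, 9, 46]
pop() removes 46 → [23, 0, 0, 9]
data[-1] = 6 → [23, 0, 0, 6]
data[-1]*data[-4] = 6*23 = 138

138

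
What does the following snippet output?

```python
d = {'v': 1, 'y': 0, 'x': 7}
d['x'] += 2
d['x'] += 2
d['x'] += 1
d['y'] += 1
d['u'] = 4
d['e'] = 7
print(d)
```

d['x'] = 7+2 = 9 → {'v': 1, 'y': 0, 'x': 9}
d['x'] = 9+2 = 11 → {'v': 1, 'y': 0, 'x': 11}
d['x'] = 11+1 = 12 → {'v': 1, 'y': 0, 'x': 12}
d['y'] = 0+1 = 1 → {'v': 1, 'y': 1, 'x': 12}
d['u'] = 4 → {'v': 1, 'y': 1, 'x': 12, 'u': 4}
d['e'] = 7 → {'v': 1, 'y': 1, 'x': 12, 'u': 4, 'e': 7}

{'v': 1, 'y': 1, 'x': 12, 'u': 4, 'e': 7}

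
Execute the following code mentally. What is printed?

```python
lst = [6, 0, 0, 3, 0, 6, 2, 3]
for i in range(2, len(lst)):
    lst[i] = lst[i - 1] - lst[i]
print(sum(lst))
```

i=2: lst[2] = 0-0 = 0 → [6, 0, 0, 3, 0, 6, 2, 3]
i=3: lst[3] = 0-3 = -3 → [6, 0, 0, -3, 0, 6, 2, 3]
i=4: lst[4] = (-3)-0 = -3 → [6, 0, 0, -3, -3, 6, 2, 3]
i=5: lst[5] = (-3)-6 = -9 → [6, 0, 0, -3, -3, -9, 2, 3]
i=6: lst[6] = (-9)-2 = -11 → [6, 0, 0, -3, -3, -9, -11, 3]
i=7: lst[7] = (-11)-3 = -14 → [6, 0, 0, -3, -3, -9, -11, -14]
sum = -34

-34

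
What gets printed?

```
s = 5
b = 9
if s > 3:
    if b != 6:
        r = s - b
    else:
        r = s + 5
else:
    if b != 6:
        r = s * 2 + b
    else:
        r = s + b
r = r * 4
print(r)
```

-16

s=5, b=9
s > 3 is True; b != 6 is True
→ r = s - b = -4
r = (-4)*4 = -16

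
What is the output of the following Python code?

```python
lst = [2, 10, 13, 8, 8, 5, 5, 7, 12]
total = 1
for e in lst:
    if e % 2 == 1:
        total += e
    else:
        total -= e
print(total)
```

e=2: not odd, total = 1-2 = -1
e=10: not odd, total = (-1)-10 = -11
e=13: odd, total = (-11)+13 = 2
e=8: not odd, total = 2-8 = -6
e=8: not odd, total = (-6)-8 = -14
e=5: odd, total = (-14)+5 = -9
e=5: odd, total = (-9)+5 = -4
e=7: odd, total = (-4)+7 = 3
e=12: not odd, total = 3-12 = -9

-9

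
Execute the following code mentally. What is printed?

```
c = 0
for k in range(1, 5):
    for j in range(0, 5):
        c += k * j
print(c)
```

k=1,j=0: c = 0+0 = 0
k=1,j=1: c = 0+1 = 1
k=1,j=2: c = 1+2 = 3
k=1,j=3: c = 3+3 = 6
k=1,j=4: c = 6+4 = 10
k=2,j=0: c = 10+0 = 10
k=2,j=1: c = 10+2 = 12
k=2,j=2: c = 12+4 = 16
k=2,j=3: c = 16+6 = 22
k=2,j=4: c = 22+8 = 30
k=3,j=0: c = 30+0 = 30
k=3,j=1: c = 30+3 = 33
k=3,j=2: c = 33+6 = 39
k=3,j=3: c = 39+9 = 48
k=3,j=4: c = 48+12 = 60
k=4,j=0: c = 60+0 = 60
k=4,j=1: c = 60+4 = 64
k=4,j=2: c = 64+8 = 72
k=4,j=3: c = 72+12 = 84
k=4,j=4: c = 84+16 = 100

100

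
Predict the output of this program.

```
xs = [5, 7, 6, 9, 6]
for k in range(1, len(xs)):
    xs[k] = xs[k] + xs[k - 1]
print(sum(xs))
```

95

k=1: xs[1] = 7+5 = 12 → [5, 12, 6, 9, 6]
k=2: xs[2] = 6+12 = 18 → [5, 12, 18, 9, 6]
k=3: xs[3] = 9+18 = 27 → [5, 12, 18, 27, 6]
k=4: xs[4] = 6+27 = 33 → [5, 12, 18, 27, 33]
sum = 95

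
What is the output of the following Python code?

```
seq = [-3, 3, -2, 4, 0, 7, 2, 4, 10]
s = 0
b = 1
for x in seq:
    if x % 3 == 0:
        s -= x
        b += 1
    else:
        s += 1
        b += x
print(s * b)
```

174

x=-3: %3==0, s = 0-(-3) = 3; b=2
x=3: %3==0, s = 3-3 = 0; b=3
x=-2: not %3==0, s = 0+1 = 1; b=1
x=4: not %3==0, s = 1+1 = 2; b=5
x=0: %3==0, s = 2-0 = 2; b=6
x=7: not %3==0, s = 2+1 = 3; b=13
x=2: not %3==0, s = 3+1 = 4; b=15
x=4: not %3==0, s = 4+1 = 5; b=19
x=10: not %3==0, s = 5+1 = 6; b=29
s*b = 6*29 = 174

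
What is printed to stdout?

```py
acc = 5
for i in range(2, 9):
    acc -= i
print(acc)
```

-30

i=2: acc = 5-2 = 3
i=3: acc = 3-3 = 0
i=4: acc = 0-4 = -4
i=5: acc = (-4)-5 = -9
i=6: acc = (-9)-6 = -15
i=7: acc = (-15)-7 = -22
i=8: acc = (-22)-8 = -30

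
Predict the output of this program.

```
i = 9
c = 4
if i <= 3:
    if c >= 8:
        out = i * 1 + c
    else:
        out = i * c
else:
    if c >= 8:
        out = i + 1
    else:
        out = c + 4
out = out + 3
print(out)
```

i=9, c=4
i <= 3 is False; c >= 8 is False
→ out = c + 4 = 8
out = 8+3 = 11

11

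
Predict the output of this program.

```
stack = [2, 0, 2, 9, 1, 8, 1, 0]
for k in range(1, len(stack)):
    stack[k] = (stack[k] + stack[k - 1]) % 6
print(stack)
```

k=1: stack[1] = (0+2)%6 = 2 → [2, 2, 2, 9, 1, 8, 1, 0]
k=2: stack[2] = (2+2)%6 = 4 → [2, 2, 4, 9, 1, 8, 1, 0]
k=3: stack[3] = (9+4)%6 = 1 → [2, 2, 4, 1, 1, 8, 1, 0]
k=4: stack[4] = (1+1)%6 = 2 → [2, 2, 4, 1, 2, 8, 1, 0]
k=5: stack[5] = (8+2)%6 = 4 → [2, 2, 4, 1, 2, 4, 1, 0]
k=6: stack[6] = (1+4)%6 = 5 → [2, 2, 4, 1, 2, 4, 5, 0]
k=7: stack[7] = (0+5)%6 = 5 → [2, 2, 4, 1, 2, 4, 5, 5]

[2, 2, 4, 1, 2, 4, 5, 5]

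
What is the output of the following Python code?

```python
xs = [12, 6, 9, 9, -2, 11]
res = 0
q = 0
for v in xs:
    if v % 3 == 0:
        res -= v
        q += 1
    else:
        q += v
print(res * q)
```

-468

v=12: %3==0, res = 0-12 = -12; q=1
v=6: %3==0, res = (-12)-6 = -18; q=2
v=9: %3==0, res = (-18)-9 = -27; q=3
v=9: %3==0, res = (-27)-9 = -36; q=4
v=-2: not %3==0; q=2
v=11: not %3==0; q=13
res*q = (-36)*13 = -468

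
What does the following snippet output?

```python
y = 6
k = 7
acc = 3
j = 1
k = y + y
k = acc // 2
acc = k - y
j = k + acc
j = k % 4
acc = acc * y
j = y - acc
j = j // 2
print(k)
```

1

k = 6+6 = 12
k = 3//2 = 1
acc = 1-6 = -5
j = 1+(-5) = -4
j = 1%4 = 1
acc = (-5)*6 = -30
j = 6-(-30) = 36
j = 36//2 = 18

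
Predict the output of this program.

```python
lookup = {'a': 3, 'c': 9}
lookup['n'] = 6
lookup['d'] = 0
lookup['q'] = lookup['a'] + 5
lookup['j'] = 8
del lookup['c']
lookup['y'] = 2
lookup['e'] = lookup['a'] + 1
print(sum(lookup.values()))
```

31

lookup['n'] = 6 → {'a': 3, 'c': 9, 'n': 6}
lookup['d'] = 0 → {'a': 3, 'c': 9, 'n': 6, 'd': 0}
lookup['q'] = lookup['a']+5 = 8 → {'a': 3, 'c': 9, 'n': 6, 'd': 0, 'q': 8}
lookup['j'] = 8 → {'a': 3, 'c': 9, 'n': 6, 'd': 0, 'q': 8, 'j': 8}
del 'c' → {'a': 3, 'n': 6, 'd': 0, 'q': 8, 'j': 8}
lookup['y'] = 2 → {'a': 3, 'n': 6, 'd': 0, 'q': 8, 'j': 8, 'y': 2}
lookup['e'] = lookup['a']+1 = 4 → {'a': 3, 'n': 6, 'd': 0, 'q': 8, 'j': 8, 'y': 2, 'e': 4}
sum of values = 31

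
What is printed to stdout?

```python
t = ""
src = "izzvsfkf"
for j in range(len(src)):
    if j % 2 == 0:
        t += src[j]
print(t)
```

izsk

j=0: add 'i' → 'i'
j=1: skip
j=2: add 'z' → 'iz'
j=3: skip
j=4: add 's' → 'izs'
j=5: skip
j=6: add 'k' → 'izsk'
j=7: skip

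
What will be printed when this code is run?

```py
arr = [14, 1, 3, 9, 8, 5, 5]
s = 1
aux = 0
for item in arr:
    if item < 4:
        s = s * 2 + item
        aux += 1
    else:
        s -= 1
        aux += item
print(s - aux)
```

item=14: not <4, s = 1-1 = 0; aux=14
item=1: <4, s = 0*2+1 = 1; aux=15
item=3: <4, s = 1*2+3 = 5; aux=16
item=9: not <4, s = 5-1 = 4; aux=25
item=8: not <4, s = 4-1 = 3; aux=33
item=5: not <4, s = 3-1 = 2; aux=38
item=5: not <4, s = 2-1 = 1; aux=43
s-aux = 1-43 = -42

-42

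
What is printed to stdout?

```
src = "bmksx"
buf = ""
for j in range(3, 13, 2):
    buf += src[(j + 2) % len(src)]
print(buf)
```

bkxms

j=3: add src[0]='b' → 'b'
j=5: add src[2]='k' → 'bk'
j=7: add src[4]='x' → 'bkx'
j=9: add src[1]='m' → 'bkxm'
j=11: add src[3]='s' → 'bkxms'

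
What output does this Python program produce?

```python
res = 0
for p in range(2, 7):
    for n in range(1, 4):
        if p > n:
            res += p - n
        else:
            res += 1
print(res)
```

34

p=2,n=1: 2>1, res = 0+1 = 1
p=2,n=2: not 2>2, res = 1+1 = 2
p=2,n=3: not 2>3, res = 2+1 = 3
p=3,n=1: 3>1, res = 3+2 = 5
p=3,n=2: 3>2, res = 5+1 = 6
p=3,n=3: not 3>3, res = 6+1 = 7
p=4,n=1: 4>1, res = 7+3 = 10
p=4,n=2: 4>2, res = 10+2 = 12
p=4,n=3: 4>3, res = 12+1 = 13
p=5,n=1: 5>1, res = 13+4 = 17
p=5,n=2: 5>2, res = 17+3 = 20
p=5,n=3: 5>3, res = 20+2 = 22
p=6,n=1: 6>1, res = 22+5 = 27
p=6,n=2: 6>2, res = 27+4 = 31
p=6,n=3: 6>3, res = 31+3 = 34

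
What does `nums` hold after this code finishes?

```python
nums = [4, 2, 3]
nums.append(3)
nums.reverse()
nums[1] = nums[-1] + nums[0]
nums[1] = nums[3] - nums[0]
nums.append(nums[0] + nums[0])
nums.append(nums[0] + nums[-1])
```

append 3 → [4, 2, 3, 3]
reverse → [3, 3, 2, 4]
nums[1] = nums[-1]+nums[0] = 4+3 = 7 → [3, 7, 2, 4]
nums[1] = nums[3]-nums[0] = 4-3 = 1 → [3, 1, 2, 4]
append nums[0]+nums[0] = 3+3 = 6 → [3, 1, 2, 4, 6]
append nums[0]+nums[-1] = 3+6 = 9 → [3, 1, 2, 4, 6, 9]

[3, 1, 2, 4, 6, 9]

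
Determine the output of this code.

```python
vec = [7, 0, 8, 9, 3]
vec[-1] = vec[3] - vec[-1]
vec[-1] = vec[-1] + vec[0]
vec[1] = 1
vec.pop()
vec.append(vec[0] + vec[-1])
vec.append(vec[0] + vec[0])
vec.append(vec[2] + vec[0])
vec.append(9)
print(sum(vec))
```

79

vec[-1] = vec[3]-vec[-1] = 9-3 = 6 → [7, 0, 8, 9, 6]
vec[-1] = vec[-1]+vec[0] = 6+7 = 13 → [7, 0, 8, 9, 13]
vec[1] = 1 → [7, 1, 8, 9, 13]
pop() removes 13 → [7, 1, 8, 9]
append vec[0]+vec[-1] = 7+9 = 16 → [7, 1, 8, 9, 16]
append vec[0]+vec[0] = 7+7 = 14 → [7, 1, 8, 9, 16, 14]
append vec[2]+vec[0] = 8+7 = 15 → [7, 1, 8, 9, 16, 14, 15]
append 9 → [7, 1, 8, 9, 16, 14, 15, 9]
sum = 79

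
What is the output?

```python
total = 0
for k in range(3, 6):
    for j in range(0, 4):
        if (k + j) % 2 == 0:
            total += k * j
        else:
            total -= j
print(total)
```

k=3,j=0: odd sum, total = 0-0 = 0
k=3,j=1: even sum, total = 0+3 = 3
k=3,j=2: odd sum, total = 3-2 = 1
k=3,j=3: even sum, total = 1+9 = 10
k=4,j=0: even sum, total = 10+0 = 10
k=4,j=1: odd sum, total = 10-1 = 9
k=4,j=2: even sum, total = 9+8 = 17
k=4,j=3: odd sum, total = 17-3 = 14
k=5,j=0: odd sum, total = 14-0 = 14
k=5,j=1: even sum, total = 14+5 = 19
k=5,j=2: odd sum, total = 19-2 = 17
k=5,j=3: even sum, total = 17+15 = 32

32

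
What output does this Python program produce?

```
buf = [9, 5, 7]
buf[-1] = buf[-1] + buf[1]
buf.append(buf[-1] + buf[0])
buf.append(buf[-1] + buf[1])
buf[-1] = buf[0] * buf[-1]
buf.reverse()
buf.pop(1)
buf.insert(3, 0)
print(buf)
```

buf[-1] = buf[-1]+buf[1] = 7+5 = 12 → [9, 5, 12]
append buf[-1]+buf[0] = 12+9 = 21 → [9, 5, 12, 21]
append buf[-1]+buf[1] = 21+5 = 26 → [9, 5, 12, 21, 26]
buf[-1] = buf[0]*buf[-1] = 9*26 = 234 → [9, 5, 12, 21, 234]
reverse → [234, 21, 12, 5, 9]
pop(1) removes 21 → [234, 12, 5, 9]
insert 0 at 3 → [234, 12, 5, 0, 9]

[234, 12, 5, 0, 9]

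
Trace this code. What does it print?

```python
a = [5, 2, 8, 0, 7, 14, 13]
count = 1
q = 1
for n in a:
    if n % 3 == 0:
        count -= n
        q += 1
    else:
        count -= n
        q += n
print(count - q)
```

n=5: not %3==0, count = 1-5 = -4; q=6
n=2: not %3==0, count = (-4)-2 = -6; q=8
n=8: not %3==0, count = (-6)-8 = -14; q=16
n=0: %3==0, count = (-14)-0 = -14; q=17
n=7: not %3==0, count = (-14)-7 = -21; q=24
n=14: not %3==0, count = (-21)-14 = -35; q=38
n=13: not %3==0, count = (-35)-13 = -48; q=51
count-q = (-48)-51 = -99

-99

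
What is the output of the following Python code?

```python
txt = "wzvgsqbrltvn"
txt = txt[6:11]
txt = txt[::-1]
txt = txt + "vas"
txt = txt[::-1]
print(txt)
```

savbrltv

slice [6:11] → 'brltv'
reverse → 'vtlrb'
+ 'vas' → 'vtlrbvas'
reverse → 'savbrltv'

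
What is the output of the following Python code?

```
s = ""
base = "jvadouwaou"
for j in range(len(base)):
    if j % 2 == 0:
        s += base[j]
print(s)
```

j=0: add 'j' → 'j'
j=1: skip
j=2: add 'a' → 'ja'
j=3: skip
j=4: add 'o' → 'jao'
j=5: skip
j=6: add 'w' → 'jaow'
j=7: skip
j=8: add 'o' → 'jaowo'
j=9: skip

jaowo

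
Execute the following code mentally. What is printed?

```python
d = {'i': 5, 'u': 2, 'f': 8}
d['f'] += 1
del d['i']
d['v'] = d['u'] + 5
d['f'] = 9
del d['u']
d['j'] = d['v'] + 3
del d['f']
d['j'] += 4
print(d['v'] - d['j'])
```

-7

d['f'] = 8+1 = 9 → {'i': 5, 'u': 2, 'f': 9}
del 'i' → {'u': 2, 'f': 9}
d['v'] = d['u']+5 = 7 → {'u': 2, 'f': 9, 'v': 7}
d['f'] = 9 → {'u': 2, 'f': 9, 'v': 7}
del 'u' → {'f': 9, 'v': 7}
d['j'] = d['v']+3 = 10 → {'f': 9, 'v': 7, 'j': 10}
del 'f' → {'v': 7, 'j': 10}
d['j'] = 10+4 = 14 → {'v': 7, 'j': 14}
d['v']-d['j'] = 7-14 = -7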